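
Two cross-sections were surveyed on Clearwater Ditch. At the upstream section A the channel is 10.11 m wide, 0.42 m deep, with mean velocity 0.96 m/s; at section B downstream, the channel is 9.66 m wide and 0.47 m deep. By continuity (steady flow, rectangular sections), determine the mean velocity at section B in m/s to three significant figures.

0.898 m/s

Q = A₁V₁ = (10.11×0.42) × 0.96 = 4.076 m³/s
A₂ = 9.66 × 0.47 = 4.540 m²
V₂ = Q/A₂ = 4.076/4.540 = 0.8978 m/s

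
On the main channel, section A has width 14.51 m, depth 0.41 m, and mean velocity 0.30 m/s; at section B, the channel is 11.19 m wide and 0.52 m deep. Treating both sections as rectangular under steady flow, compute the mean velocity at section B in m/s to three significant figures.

0.307 m/s

Q = A₁V₁ = (14.51×0.41) × 0.30 = 1.785 m³/s
A₂ = 11.19 × 0.52 = 5.819 m²
V₂ = Q/A₂ = 1.785/5.819 = 0.3067 m/s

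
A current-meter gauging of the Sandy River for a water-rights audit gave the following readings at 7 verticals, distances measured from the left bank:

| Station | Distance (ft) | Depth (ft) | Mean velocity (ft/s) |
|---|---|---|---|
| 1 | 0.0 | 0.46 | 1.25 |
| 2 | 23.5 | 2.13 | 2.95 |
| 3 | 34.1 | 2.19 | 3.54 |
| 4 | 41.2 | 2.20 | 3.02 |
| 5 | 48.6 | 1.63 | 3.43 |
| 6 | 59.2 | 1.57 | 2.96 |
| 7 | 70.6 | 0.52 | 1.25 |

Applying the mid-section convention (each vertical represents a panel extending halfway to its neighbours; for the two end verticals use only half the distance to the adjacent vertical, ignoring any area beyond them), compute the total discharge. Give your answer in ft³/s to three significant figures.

336 ft³/s

w_1 = (23.5 − 0.0)/2 = 11.75 ft; q_1 = 1.25 × 0.46 × 11.75 = 6.756 ft³/s
w_2 = (34.1 − 0.0)/2 = 17.05 ft; q_2 = 2.95 × 2.13 × 17.05 = 107.1 ft³/s
w_3 = (41.2 − 23.5)/2 = 8.85 ft; q_3 = 3.54 × 2.19 × 8.85 = 68.61 ft³/s
w_4 = (48.6 − 34.1)/2 = 7.25 ft; q_4 = 3.02 × 2.20 × 7.25 = 48.17 ft³/s
w_5 = (59.2 − 41.2)/2 = 9 ft; q_5 = 3.43 × 1.63 × 9 = 50.32 ft³/s
w_6 = (70.6 − 48.6)/2 = 11 ft; q_6 = 2.96 × 1.57 × 11 = 51.12 ft³/s
w_7 = (70.6 − 59.2)/2 = 5.7 ft; q_7 = 1.25 × 0.52 × 5.7 = 3.705 ft³/s
Q = Σ qᵢ = 335.8 ft³/s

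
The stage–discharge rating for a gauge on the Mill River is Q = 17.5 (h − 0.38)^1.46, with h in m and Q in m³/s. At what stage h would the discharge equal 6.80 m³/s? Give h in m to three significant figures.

0.903 m

h − h₀ = (Q/C)^(1/b) = (6.80/17.5)^(1/1.46) = 0.5234 m
h = 0.38 + 0.5234 = 0.9034 m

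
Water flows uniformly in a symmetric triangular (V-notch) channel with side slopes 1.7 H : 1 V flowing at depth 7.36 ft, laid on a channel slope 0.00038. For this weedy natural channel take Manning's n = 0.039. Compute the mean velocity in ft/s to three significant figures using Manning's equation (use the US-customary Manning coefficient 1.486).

A = z·y² = 1.7×7.36² = 92.09 ft²
P = 2y√(1+z²) = 2×7.36×√(1+1.7²) = 29.03 ft
R = A/P = 92.09/29.03 = 3.172 ft
Q = (1.486/n)·A·R^(2/3)·S^(1/2) = (1.486/0.039) × 92.09 × 3.172^(2/3) × 0.00038^(1/2) = 147.7 ft³/s
V = Q/A = 147.7/92.09 = 1.603 ft/s

1.60 ft/s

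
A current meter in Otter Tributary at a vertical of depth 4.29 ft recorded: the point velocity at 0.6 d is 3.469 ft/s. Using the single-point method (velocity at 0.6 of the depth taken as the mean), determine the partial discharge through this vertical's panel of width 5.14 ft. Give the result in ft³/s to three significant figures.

76.5 ft³/s

v̄ = v₀.₆ = 3.469 ft/s
q = v̄ × d × w = 3.469 × 4.29 × 5.14 = 76.49 ft³/s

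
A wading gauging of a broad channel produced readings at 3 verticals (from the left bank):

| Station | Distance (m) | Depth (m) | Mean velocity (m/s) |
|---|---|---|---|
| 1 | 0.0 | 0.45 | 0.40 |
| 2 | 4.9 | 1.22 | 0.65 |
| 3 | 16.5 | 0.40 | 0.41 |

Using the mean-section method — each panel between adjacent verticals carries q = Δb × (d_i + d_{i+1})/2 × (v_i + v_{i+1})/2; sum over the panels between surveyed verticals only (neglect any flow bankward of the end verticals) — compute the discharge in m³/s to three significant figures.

Panel 1-2: Δb = 4.9 m, d̄ = (0.45+1.22)/2 = 0.835, v̄ = (0.40+0.65)/2 = 0.525 → q = 4.9×0.835×0.525 = 2.148 m³/s
Panel 2-3: Δb = 11.6 m, d̄ = (1.22+0.40)/2 = 0.81, v̄ = (0.65+0.41)/2 = 0.53 → q = 11.6×0.81×0.53 = 4.980 m³/s
Q = Σ q = 7.128 m³/s

7.13 m³/s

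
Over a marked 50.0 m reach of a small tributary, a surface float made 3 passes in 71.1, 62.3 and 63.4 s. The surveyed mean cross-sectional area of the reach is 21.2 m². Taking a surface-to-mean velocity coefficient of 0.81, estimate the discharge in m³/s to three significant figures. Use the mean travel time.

13.1 m³/s

t̄ = (71.1 + 62.3 + 63.4) / 3 = 65.6 s
v_surface = L / t̄ = 50.0 / 65.6 = 0.7622 m/s
v_mean = 0.81 × 0.7622 = 0.6174 m/s
Q = A × v_mean = 21.2 × 0.6174 = 13.09 m³/s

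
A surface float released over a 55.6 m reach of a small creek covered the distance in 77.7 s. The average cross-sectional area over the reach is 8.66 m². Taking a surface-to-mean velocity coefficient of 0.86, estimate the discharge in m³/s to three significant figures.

5.33 m³/s

v_surface = L / t̄ = 55.6 / 77.7 = 0.7156 m/s
v_mean = 0.86 × 0.7156 = 0.6154 m/s
Q = A × v_mean = 8.66 × 0.6154 = 5.329 m³/s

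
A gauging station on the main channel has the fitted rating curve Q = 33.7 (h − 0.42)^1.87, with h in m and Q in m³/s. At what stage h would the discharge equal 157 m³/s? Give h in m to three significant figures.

2.70 m

h − h₀ = (Q/C)^(1/b) = (157/33.7)^(1/1.87) = 2.277 m
h = 0.42 + 2.277 = 2.697 m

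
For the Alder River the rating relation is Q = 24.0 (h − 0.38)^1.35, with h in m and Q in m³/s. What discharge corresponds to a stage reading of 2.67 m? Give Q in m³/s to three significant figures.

73.4 m³/s

Q = 24.0 × (2.67 − 0.38)^1.35 = 24.0 × 2.29^1.35 = 73.45 m³/s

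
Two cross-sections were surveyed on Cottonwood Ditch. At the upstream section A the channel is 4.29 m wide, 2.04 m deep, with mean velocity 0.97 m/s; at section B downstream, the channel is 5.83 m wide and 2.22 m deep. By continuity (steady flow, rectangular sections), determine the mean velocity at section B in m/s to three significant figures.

Q = A₁V₁ = (4.29×2.04) × 0.97 = 8.489 m³/s
A₂ = 5.83 × 2.22 = 12.94 m²
V₂ = Q/A₂ = 8.489/12.94 = 0.6559 m/s

0.656 m/s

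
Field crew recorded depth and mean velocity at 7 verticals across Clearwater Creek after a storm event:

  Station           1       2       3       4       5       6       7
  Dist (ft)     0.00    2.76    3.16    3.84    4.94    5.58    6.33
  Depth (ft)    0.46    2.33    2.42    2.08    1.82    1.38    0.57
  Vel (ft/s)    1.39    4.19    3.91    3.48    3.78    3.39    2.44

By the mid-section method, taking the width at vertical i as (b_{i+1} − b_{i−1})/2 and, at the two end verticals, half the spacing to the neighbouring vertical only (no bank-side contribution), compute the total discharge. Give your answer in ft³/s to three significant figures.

37.6 ft³/s

w_1 = (2.76 − 0.00)/2 = 1.38 ft; q_1 = 1.39 × 0.46 × 1.38 = 0.8824 ft³/s
w_2 = (3.16 − 0.00)/2 = 1.58 ft; q_2 = 4.19 × 2.33 × 1.58 = 15.43 ft³/s
w_3 = (3.84 − 2.76)/2 = 0.54 ft; q_3 = 3.91 × 2.42 × 0.54 = 5.110 ft³/s
w_4 = (4.94 − 3.16)/2 = 0.89 ft; q_4 = 3.48 × 2.08 × 0.89 = 6.442 ft³/s
w_5 = (5.58 − 3.84)/2 = 0.87 ft; q_5 = 3.78 × 1.82 × 0.87 = 5.985 ft³/s
w_6 = (6.33 − 4.94)/2 = 0.695 ft; q_6 = 3.39 × 1.38 × 0.695 = 3.251 ft³/s
w_7 = (6.33 − 5.58)/2 = 0.375 ft; q_7 = 2.44 × 0.57 × 0.375 = 0.5216 ft³/s
Q = Σ qᵢ = 37.62 ft³/s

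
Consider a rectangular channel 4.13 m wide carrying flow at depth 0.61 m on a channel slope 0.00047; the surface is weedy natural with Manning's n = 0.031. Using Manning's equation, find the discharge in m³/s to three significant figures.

A = b·y = 4.13 × 0.61 = 2.519 m²
P = b + 2y = 4.13 + 2×0.61 = 5.350 m
R = A/P = 2.519/5.350 = 0.4709 m
Q = (1/n)·A·R^(2/3)·S^(1/2) = (1/0.031) × 2.519 × 0.4709^(2/3) × 0.00047^(1/2) = 1.066 m³/s

1.07 m³/s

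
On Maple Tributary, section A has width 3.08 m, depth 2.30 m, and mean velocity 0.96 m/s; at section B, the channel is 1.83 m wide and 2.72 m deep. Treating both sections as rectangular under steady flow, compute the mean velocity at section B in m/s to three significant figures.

1.37 m/s

Q = A₁V₁ = (3.08×2.30) × 0.96 = 6.801 m³/s
A₂ = 1.83 × 2.72 = 4.978 m²
V₂ = Q/A₂ = 6.801/4.978 = 1.366 m/s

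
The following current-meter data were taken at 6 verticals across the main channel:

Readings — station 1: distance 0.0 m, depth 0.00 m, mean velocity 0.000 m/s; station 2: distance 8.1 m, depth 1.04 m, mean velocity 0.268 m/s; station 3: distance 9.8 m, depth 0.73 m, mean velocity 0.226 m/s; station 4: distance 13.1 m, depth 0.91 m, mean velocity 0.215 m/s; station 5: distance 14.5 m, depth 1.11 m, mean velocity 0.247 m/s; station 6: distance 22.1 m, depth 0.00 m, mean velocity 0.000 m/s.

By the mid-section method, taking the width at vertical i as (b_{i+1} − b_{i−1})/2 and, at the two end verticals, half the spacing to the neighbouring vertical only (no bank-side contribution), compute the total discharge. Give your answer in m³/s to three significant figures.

3.47 m³/s

w_2 = (9.8 − 0.0)/2 = 4.9 m; q_2 = 0.268 × 1.04 × 4.9 = 1.366 m³/s
w_3 = (13.1 − 8.1)/2 = 2.5 m; q_3 = 0.226 × 0.73 × 2.5 = 0.4125 m³/s
w_4 = (14.5 − 9.8)/2 = 2.35 m; q_4 = 0.215 × 0.91 × 2.35 = 0.4598 m³/s
w_5 = (22.1 − 13.1)/2 = 4.5 m; q_5 = 0.247 × 1.11 × 4.5 = 1.234 m³/s
Stations 1, 6 contribute zero (depth or velocity is 0).
Q = Σ qᵢ = 3.472 m³/s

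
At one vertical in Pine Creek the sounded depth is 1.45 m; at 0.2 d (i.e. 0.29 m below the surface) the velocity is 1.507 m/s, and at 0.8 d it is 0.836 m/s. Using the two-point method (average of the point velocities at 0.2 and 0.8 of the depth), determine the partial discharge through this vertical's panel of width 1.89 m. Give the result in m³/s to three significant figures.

3.21 m³/s

v̄ = (1.507 + 0.836) / 2 = 1.172 m/s
q = v̄ × d × w = 1.172 × 1.45 × 1.89 = 3.210 m³/s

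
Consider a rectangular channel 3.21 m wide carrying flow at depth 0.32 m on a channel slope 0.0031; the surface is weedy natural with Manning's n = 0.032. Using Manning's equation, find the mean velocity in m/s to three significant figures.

0.721 m/s

A = b·y = 3.21 × 0.32 = 1.027 m²
P = b + 2y = 3.21 + 2×0.32 = 3.850 m
R = A/P = 1.027/3.850 = 0.2668 m
Q = (1/n)·A·R^(2/3)·S^(1/2) = (1/0.032) × 1.027 × 0.2668^(2/3) × 0.0031^(1/2) = 0.7407 m³/s
V = Q/A = 0.7407/1.027 = 0.7211 m/s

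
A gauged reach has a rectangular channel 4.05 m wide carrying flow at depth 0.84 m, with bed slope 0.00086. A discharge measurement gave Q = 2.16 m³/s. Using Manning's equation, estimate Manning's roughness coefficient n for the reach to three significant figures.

0.0326

A = b·y = 4.05 × 0.84 = 3.402 m²
P = b + 2y = 4.05 + 2×0.84 = 5.730 m
R = A/P = 3.402/5.730 = 0.5937 m
n = (1/Q)·A·R^(2/3)·S^(1/2) = (1/2.16) × 3.402 × 0.7064 × 0.02933 = 0.03263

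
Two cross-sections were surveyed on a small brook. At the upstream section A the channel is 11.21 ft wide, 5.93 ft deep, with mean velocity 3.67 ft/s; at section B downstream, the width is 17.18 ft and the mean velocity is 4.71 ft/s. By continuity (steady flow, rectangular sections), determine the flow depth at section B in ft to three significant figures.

Q = A₁V₁ = (11.21×5.93) × 3.67 = 244.0 ft³/s
d₂ = Q/(b₂ V₂) = 244.0/(17.18×4.71) = 3.015 ft

3.01 ft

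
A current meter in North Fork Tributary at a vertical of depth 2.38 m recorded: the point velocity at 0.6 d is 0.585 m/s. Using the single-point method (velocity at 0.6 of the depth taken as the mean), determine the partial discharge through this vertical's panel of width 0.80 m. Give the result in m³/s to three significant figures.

1.11 m³/s

v̄ = v₀.₆ = 0.585 m/s
q = v̄ × d × w = 0.5850 × 2.38 × 0.80 = 1.114 m³/s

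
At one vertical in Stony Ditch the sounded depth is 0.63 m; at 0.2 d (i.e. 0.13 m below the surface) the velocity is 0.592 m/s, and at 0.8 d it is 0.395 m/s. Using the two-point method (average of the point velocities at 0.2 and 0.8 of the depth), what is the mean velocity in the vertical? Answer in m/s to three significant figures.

0.494 m/s

v̄ = (0.592 + 0.395) / 2 = 0.4935 m/s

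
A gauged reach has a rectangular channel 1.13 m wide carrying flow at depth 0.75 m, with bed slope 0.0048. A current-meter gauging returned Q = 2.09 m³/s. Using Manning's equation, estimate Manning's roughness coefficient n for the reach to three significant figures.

0.0132

A = b·y = 1.13 × 0.75 = 0.8475 m²
P = b + 2y = 1.13 + 2×0.75 = 2.630 m
R = A/P = 0.8475/2.630 = 0.3222 m
n = (1/Q)·A·R^(2/3)·S^(1/2) = (1/2.09) × 0.8475 × 0.4700 × 0.06928 = 0.01320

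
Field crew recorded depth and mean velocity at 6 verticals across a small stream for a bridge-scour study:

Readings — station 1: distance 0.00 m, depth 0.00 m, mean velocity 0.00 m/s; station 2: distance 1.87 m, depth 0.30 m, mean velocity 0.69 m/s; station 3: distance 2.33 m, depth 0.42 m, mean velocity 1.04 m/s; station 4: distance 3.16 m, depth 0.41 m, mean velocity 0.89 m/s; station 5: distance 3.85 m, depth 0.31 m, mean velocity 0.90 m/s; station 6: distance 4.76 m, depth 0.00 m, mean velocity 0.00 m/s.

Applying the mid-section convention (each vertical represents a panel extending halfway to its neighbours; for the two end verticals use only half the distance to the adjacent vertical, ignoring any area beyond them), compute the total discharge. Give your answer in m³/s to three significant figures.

1.02 m³/s

w_2 = (2.33 − 0.00)/2 = 1.165 m; q_2 = 0.69 × 0.30 × 1.165 = 0.2412 m³/s
w_3 = (3.16 − 1.87)/2 = 0.645 m; q_3 = 1.04 × 0.42 × 0.645 = 0.2817 m³/s
w_4 = (3.85 − 2.33)/2 = 0.76 m; q_4 = 0.89 × 0.41 × 0.76 = 0.2773 m³/s
w_5 = (4.76 − 3.16)/2 = 0.8 m; q_5 = 0.90 × 0.31 × 0.8 = 0.2232 m³/s
Stations 1, 6 contribute zero (depth or velocity is 0).
Q = Σ qᵢ = 1.023 m³/s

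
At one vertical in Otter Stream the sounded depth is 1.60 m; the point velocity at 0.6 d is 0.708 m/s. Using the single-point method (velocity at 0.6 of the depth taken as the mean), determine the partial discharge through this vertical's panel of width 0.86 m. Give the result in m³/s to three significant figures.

v̄ = v₀.₆ = 0.708 m/s
q = v̄ × d × w = 0.7080 × 1.60 × 0.86 = 0.9742 m³/s

0.974 m³/s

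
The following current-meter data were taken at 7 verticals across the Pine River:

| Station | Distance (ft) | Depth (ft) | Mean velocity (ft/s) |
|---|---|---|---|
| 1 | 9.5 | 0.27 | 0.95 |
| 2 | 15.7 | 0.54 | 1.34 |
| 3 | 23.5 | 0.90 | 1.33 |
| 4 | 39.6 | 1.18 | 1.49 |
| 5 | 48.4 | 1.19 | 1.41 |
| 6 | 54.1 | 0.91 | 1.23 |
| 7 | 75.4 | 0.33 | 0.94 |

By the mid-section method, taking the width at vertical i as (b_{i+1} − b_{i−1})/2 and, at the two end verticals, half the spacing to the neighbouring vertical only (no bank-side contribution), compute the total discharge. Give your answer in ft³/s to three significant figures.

72.6 ft³/s

w_1 = (15.7 − 9.5)/2 = 3.1 ft; q_1 = 0.95 × 0.27 × 3.1 = 0.7952 ft³/s
w_2 = (23.5 − 9.5)/2 = 7 ft; q_2 = 1.34 × 0.54 × 7 = 5.065 ft³/s
w_3 = (39.6 − 15.7)/2 = 11.95 ft; q_3 = 1.33 × 0.90 × 11.95 = 14.30 ft³/s
w_4 = (48.4 − 23.5)/2 = 12.45 ft; q_4 = 1.49 × 1.18 × 12.45 = 21.89 ft³/s
w_5 = (54.1 − 39.6)/2 = 7.25 ft; q_5 = 1.41 × 1.19 × 7.25 = 12.16 ft³/s
w_6 = (75.4 − 48.4)/2 = 13.5 ft; q_6 = 1.23 × 0.91 × 13.5 = 15.11 ft³/s
w_7 = (75.4 − 54.1)/2 = 10.65 ft; q_7 = 0.94 × 0.33 × 10.65 = 3.304 ft³/s
Q = Σ qᵢ = 72.63 ft³/s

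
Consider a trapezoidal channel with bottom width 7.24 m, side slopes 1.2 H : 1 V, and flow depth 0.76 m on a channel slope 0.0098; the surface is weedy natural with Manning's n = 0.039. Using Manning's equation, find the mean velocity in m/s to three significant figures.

A = (b + z·y)·y = (7.24 + 1.2×0.76)×0.76 = 6.196 m²
P = b + 2y√(1+z²) = 7.24 + 2×0.76×√(1+1.2²) = 9.614 m
R = A/P = 6.196/9.614 = 0.6444 m
Q = (1/n)·A·R^(2/3)·S^(1/2) = (1/0.039) × 6.196 × 0.6444^(2/3) × 0.0098^(1/2) = 11.73 m³/s
V = Q/A = 11.73/6.196 = 1.894 m/s

1.89 m/s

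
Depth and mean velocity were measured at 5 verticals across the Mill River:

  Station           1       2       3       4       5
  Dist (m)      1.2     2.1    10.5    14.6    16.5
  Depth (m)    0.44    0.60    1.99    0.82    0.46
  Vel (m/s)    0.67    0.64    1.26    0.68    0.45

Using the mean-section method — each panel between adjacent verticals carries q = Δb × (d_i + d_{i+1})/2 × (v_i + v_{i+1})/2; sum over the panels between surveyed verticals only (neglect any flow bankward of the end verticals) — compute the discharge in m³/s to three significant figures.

Panel 1-2: Δb = 0.9 m, d̄ = (0.44+0.60)/2 = 0.52, v̄ = (0.67+0.64)/2 = 0.655 → q = 0.9×0.52×0.655 = 0.3065 m³/s
Panel 2-3: Δb = 8.4 m, d̄ = (0.60+1.99)/2 = 1.295, v̄ = (0.64+1.26)/2 = 0.95 → q = 8.4×1.295×0.95 = 10.33 m³/s
Panel 3-4: Δb = 4.1 m, d̄ = (1.99+0.82)/2 = 1.405, v̄ = (1.26+0.68)/2 = 0.97 → q = 4.1×1.405×0.97 = 5.588 m³/s
Panel 4-5: Δb = 1.9 m, d̄ = (0.82+0.46)/2 = 0.64, v̄ = (0.68+0.45)/2 = 0.565 → q = 1.9×0.64×0.565 = 0.6870 m³/s
Q = Σ q = 16.92 m³/s

16.9 m³/s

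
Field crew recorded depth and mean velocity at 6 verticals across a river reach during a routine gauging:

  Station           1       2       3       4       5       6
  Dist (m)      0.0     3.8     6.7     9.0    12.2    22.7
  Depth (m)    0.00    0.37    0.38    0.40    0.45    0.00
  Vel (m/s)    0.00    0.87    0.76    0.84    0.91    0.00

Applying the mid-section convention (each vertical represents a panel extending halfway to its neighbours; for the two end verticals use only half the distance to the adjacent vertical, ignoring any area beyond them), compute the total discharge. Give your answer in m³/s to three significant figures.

5.56 m³/s

w_2 = (6.7 − 0.0)/2 = 3.35 m; q_2 = 0.87 × 0.37 × 3.35 = 1.078 m³/s
w_3 = (9.0 − 3.8)/2 = 2.6 m; q_3 = 0.76 × 0.38 × 2.6 = 0.7509 m³/s
w_4 = (12.2 − 6.7)/2 = 2.75 m; q_4 = 0.84 × 0.40 × 2.75 = 0.9240 m³/s
w_5 = (22.7 − 9.0)/2 = 6.85 m; q_5 = 0.91 × 0.45 × 6.85 = 2.805 m³/s
Stations 1, 6 contribute zero (depth or velocity is 0).
Q = Σ qᵢ = 5.558 m³/s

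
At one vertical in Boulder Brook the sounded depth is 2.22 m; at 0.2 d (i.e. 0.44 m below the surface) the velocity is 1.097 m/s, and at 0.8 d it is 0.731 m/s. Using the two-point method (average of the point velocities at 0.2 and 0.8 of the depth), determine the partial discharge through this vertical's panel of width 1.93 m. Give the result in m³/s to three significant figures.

v̄ = (1.097 + 0.731) / 2 = 0.9140 m/s
q = v̄ × d × w = 0.9140 × 2.22 × 1.93 = 3.916 m³/s

3.92 m³/s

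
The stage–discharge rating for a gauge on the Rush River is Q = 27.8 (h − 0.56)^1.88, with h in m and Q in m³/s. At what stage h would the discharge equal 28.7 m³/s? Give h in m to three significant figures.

h − h₀ = (Q/C)^(1/b) = (28.7/27.8)^(1/1.88) = 1.017 m
h = 0.56 + 1.017 = 1.577 m

1.58 m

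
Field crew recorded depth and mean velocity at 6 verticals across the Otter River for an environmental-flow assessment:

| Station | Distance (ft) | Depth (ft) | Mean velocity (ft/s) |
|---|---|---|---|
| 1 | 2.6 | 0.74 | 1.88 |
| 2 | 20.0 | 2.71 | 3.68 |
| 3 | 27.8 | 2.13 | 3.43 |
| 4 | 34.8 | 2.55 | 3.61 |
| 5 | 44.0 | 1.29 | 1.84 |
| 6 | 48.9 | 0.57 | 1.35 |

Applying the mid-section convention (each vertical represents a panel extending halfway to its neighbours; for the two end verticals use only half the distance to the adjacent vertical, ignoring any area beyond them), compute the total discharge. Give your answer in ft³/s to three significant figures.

285 ft³/s

w_1 = (20.0 − 2.6)/2 = 8.7 ft; q_1 = 1.88 × 0.74 × 8.7 = 12.10 ft³/s
w_2 = (27.8 − 2.6)/2 = 12.6 ft; q_2 = 3.68 × 2.71 × 12.6 = 125.7 ft³/s
w_3 = (34.8 − 20.0)/2 = 7.4 ft; q_3 = 3.43 × 2.13 × 7.4 = 54.06 ft³/s
w_4 = (44.0 − 27.8)/2 = 8.1 ft; q_4 = 3.61 × 2.55 × 8.1 = 74.56 ft³/s
w_5 = (48.9 − 34.8)/2 = 7.05 ft; q_5 = 1.84 × 1.29 × 7.05 = 16.73 ft³/s
w_6 = (48.9 − 44.0)/2 = 2.45 ft; q_6 = 1.35 × 0.57 × 2.45 = 1.885 ft³/s
Q = Σ qᵢ = 285.0 ft³/s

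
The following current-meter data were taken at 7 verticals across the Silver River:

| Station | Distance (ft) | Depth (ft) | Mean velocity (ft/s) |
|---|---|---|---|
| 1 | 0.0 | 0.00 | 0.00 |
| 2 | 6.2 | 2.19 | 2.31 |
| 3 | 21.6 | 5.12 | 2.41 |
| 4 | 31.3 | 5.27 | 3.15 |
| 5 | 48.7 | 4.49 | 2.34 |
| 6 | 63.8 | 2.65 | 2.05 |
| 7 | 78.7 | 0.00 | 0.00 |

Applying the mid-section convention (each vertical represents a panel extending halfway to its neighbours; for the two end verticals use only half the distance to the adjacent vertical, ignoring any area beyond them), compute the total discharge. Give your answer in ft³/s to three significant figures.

w_2 = (21.6 − 0.0)/2 = 10.8 ft; q_2 = 2.31 × 2.19 × 10.8 = 54.64 ft³/s
w_3 = (31.3 − 6.2)/2 = 12.55 ft; q_3 = 2.41 × 5.12 × 12.55 = 154.9 ft³/s
w_4 = (48.7 − 21.6)/2 = 13.55 ft; q_4 = 3.15 × 5.27 × 13.55 = 224.9 ft³/s
w_5 = (63.8 − 31.3)/2 = 16.25 ft; q_5 = 2.34 × 4.49 × 16.25 = 170.7 ft³/s
w_6 = (78.7 − 48.7)/2 = 15 ft; q_6 = 2.05 × 2.65 × 15 = 81.49 ft³/s
Stations 1, 7 contribute zero (depth or velocity is 0).
Q = Σ qᵢ = 686.6 ft³/s

687 ft³/s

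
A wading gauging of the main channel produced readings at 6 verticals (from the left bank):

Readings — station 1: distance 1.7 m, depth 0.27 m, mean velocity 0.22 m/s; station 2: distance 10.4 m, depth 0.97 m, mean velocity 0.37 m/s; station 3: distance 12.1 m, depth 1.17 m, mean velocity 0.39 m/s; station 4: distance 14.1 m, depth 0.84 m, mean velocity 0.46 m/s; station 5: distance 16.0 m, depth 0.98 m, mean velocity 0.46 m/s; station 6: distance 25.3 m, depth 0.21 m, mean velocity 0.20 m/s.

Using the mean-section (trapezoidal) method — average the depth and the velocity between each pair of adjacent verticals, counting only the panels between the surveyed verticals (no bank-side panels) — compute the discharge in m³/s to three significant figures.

Panel 1-2: Δb = 8.7 m, d̄ = (0.27+0.97)/2 = 0.62, v̄ = (0.22+0.37)/2 = 0.295 → q = 8.7×0.62×0.295 = 1.591 m³/s
Panel 2-3: Δb = 1.7 m, d̄ = (0.97+1.17)/2 = 1.07, v̄ = (0.37+0.39)/2 = 0.38 → q = 1.7×1.07×0.38 = 0.6912 m³/s
Panel 3-4: Δb = 2 m, d̄ = (1.17+0.84)/2 = 1.005, v̄ = (0.39+0.46)/2 = 0.425 → q = 2×1.005×0.425 = 0.8543 m³/s
Panel 4-5: Δb = 1.9 m, d̄ = (0.84+0.98)/2 = 0.91, v̄ = (0.46+0.46)/2 = 0.46 → q = 1.9×0.91×0.46 = 0.7953 m³/s
Panel 5-6: Δb = 9.3 m, d̄ = (0.98+0.21)/2 = 0.595, v̄ = (0.46+0.20)/2 = 0.33 → q = 9.3×0.595×0.33 = 1.826 m³/s
Q = Σ q = 5.758 m³/s

5.76 m³/s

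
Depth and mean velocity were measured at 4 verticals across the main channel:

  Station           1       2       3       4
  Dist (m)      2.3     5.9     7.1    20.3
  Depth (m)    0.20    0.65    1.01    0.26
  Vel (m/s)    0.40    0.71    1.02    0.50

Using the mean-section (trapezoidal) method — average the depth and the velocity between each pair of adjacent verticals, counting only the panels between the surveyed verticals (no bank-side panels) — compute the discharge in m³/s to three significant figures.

Panel 1-2: Δb = 3.6 m, d̄ = (0.20+0.65)/2 = 0.425, v̄ = (0.40+0.71)/2 = 0.555 → q = 3.6×0.425×0.555 = 0.8492 m³/s
Panel 2-3: Δb = 1.2 m, d̄ = (0.65+1.01)/2 = 0.83, v̄ = (0.71+1.02)/2 = 0.865 → q = 1.2×0.83×0.865 = 0.8615 m³/s
Panel 3-4: Δb = 13.2 m, d̄ = (1.01+0.26)/2 = 0.635, v̄ = (1.02+0.50)/2 = 0.76 → q = 13.2×0.635×0.76 = 6.370 m³/s
Q = Σ q = 8.081 m³/s

8.08 m³/s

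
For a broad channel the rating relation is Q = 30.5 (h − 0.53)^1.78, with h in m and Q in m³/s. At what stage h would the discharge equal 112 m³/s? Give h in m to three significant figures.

h − h₀ = (Q/C)^(1/b) = (112/30.5)^(1/1.78) = 2.077 m
h = 0.53 + 2.077 = 2.607 m

2.61 m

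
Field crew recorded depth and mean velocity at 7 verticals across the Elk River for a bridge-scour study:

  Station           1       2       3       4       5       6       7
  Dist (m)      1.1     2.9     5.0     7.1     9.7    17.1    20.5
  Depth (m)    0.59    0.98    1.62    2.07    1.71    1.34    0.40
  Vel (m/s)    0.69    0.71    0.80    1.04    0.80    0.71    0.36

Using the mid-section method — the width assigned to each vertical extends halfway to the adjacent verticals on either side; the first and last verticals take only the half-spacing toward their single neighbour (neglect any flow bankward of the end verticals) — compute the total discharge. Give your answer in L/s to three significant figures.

w_1 = (2.9 − 1.1)/2 = 0.9 m; q_1 = 0.69 × 0.59 × 0.9 = 0.3664 m³/s
w_2 = (5.0 − 1.1)/2 = 1.95 m; q_2 = 0.71 × 0.98 × 1.95 = 1.357 m³/s
w_3 = (7.1 − 2.9)/2 = 2.1 m; q_3 = 0.80 × 1.62 × 2.1 = 2.722 m³/s
w_4 = (9.7 − 5.0)/2 = 2.35 m; q_4 = 1.04 × 2.07 × 2.35 = 5.059 m³/s
w_5 = (17.1 − 7.1)/2 = 5 m; q_5 = 0.80 × 1.71 × 5 = 6.840 m³/s
w_6 = (20.5 − 9.7)/2 = 5.4 m; q_6 = 0.71 × 1.34 × 5.4 = 5.138 m³/s
w_7 = (20.5 − 17.1)/2 = 1.7 m; q_7 = 0.36 × 0.40 × 1.7 = 0.2448 m³/s
Q = Σ qᵢ = 21.73 m³/s
= 21.73 × 1000 = 21730 L/s

21700 L/s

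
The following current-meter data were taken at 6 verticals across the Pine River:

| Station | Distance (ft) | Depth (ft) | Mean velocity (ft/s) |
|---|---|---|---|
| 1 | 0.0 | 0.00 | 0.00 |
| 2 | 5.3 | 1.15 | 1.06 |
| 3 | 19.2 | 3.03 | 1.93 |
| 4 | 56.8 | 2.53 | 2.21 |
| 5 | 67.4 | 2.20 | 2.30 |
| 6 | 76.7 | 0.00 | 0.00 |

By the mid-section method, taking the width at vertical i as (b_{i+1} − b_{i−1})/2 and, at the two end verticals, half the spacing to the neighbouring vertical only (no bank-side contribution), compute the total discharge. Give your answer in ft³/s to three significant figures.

w_2 = (19.2 − 0.0)/2 = 9.6 ft; q_2 = 1.06 × 1.15 × 9.6 = 11.70 ft³/s
w_3 = (56.8 − 5.3)/2 = 25.75 ft; q_3 = 1.93 × 3.03 × 25.75 = 150.6 ft³/s
w_4 = (67.4 − 19.2)/2 = 24.1 ft; q_4 = 2.21 × 2.53 × 24.1 = 134.8 ft³/s
w_5 = (76.7 − 56.8)/2 = 9.95 ft; q_5 = 2.30 × 2.20 × 9.95 = 50.35 ft³/s
Stations 1, 6 contribute zero (depth or velocity is 0).
Q = Σ qᵢ = 347.4 ft³/s

347 ft³/s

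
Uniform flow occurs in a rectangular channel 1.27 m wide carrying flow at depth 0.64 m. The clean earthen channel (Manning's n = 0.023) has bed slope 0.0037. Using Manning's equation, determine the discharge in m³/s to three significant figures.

A = b·y = 1.27 × 0.64 = 0.8128 m²
P = b + 2y = 1.27 + 2×0.64 = 2.550 m
R = A/P = 0.8128/2.550 = 0.3187 m
Q = (1/n)·A·R^(2/3)·S^(1/2) = (1/0.023) × 0.8128 × 0.3187^(2/3) × 0.0037^(1/2) = 1.003 m³/s

1.00 m³/s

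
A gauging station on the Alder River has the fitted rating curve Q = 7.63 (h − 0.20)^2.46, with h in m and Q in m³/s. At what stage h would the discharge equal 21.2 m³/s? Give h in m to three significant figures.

h − h₀ = (Q/C)^(1/b) = (21.2/7.63)^(1/2.46) = 1.515 m
h = 0.20 + 1.515 = 1.715 m

1.71 m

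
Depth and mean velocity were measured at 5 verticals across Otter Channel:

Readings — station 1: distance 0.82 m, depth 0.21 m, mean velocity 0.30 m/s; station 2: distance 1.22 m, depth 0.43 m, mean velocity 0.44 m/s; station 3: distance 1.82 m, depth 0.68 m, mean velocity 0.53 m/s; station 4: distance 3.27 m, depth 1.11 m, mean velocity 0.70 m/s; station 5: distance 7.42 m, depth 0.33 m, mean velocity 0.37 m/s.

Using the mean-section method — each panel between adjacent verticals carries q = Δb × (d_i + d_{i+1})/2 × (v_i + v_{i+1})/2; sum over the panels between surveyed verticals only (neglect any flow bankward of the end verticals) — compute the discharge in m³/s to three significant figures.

2.61 m³/s

Panel 1-2: Δb = 0.4 m, d̄ = (0.21+0.43)/2 = 0.32, v̄ = (0.30+0.44)/2 = 0.37 → q = 0.4×0.32×0.37 = 0.04736 m³/s
Panel 2-3: Δb = 0.6 m, d̄ = (0.43+0.68)/2 = 0.555, v̄ = (0.44+0.53)/2 = 0.485 → q = 0.6×0.555×0.485 = 0.1615 m³/s
Panel 3-4: Δb = 1.45 m, d̄ = (0.68+1.11)/2 = 0.895, v̄ = (0.53+0.70)/2 = 0.615 → q = 1.45×0.895×0.615 = 0.7981 m³/s
Panel 4-5: Δb = 4.15 m, d̄ = (1.11+0.33)/2 = 0.72, v̄ = (0.70+0.37)/2 = 0.535 → q = 4.15×0.72×0.535 = 1.599 m³/s
Q = Σ q = 2.606 m³/s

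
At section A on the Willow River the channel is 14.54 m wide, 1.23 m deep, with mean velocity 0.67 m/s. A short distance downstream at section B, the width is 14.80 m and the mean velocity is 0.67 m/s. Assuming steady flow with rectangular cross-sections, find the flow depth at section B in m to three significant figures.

1.21 m

Q = A₁V₁ = (14.54×1.23) × 0.67 = 11.98 m³/s
d₂ = Q/(b₂ V₂) = 11.98/(14.80×0.67) = 1.208 m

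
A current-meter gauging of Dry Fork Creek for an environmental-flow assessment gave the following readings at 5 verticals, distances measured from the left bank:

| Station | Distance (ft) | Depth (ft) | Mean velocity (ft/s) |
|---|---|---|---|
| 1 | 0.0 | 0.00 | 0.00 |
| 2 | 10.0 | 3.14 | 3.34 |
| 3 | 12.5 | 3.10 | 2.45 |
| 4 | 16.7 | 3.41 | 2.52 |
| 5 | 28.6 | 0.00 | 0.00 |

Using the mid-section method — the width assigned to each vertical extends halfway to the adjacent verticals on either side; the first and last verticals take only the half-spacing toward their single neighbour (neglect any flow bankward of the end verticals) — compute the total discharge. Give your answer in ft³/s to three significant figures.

160 ft³/s

w_2 = (12.5 − 0.0)/2 = 6.25 ft; q_2 = 3.34 × 3.14 × 6.25 = 65.55 ft³/s
w_3 = (16.7 − 10.0)/2 = 3.35 ft; q_3 = 2.45 × 3.10 × 3.35 = 25.44 ft³/s
w_4 = (28.6 − 12.5)/2 = 8.05 ft; q_4 = 2.52 × 3.41 × 8.05 = 69.18 ft³/s
Stations 1, 5 contribute zero (depth or velocity is 0).
Q = Σ qᵢ = 160.2 ft³/s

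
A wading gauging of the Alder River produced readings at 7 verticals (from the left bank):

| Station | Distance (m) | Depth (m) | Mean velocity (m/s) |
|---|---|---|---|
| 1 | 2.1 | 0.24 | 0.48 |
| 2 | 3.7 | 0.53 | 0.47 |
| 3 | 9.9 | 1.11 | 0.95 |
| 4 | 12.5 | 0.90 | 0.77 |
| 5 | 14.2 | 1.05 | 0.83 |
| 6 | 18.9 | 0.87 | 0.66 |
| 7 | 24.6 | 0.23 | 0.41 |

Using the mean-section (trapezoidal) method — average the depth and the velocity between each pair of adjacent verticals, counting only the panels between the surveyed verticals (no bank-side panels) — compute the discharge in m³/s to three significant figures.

12.5 m³/s

Panel 1-2: Δb = 1.6 m, d̄ = (0.24+0.53)/2 = 0.385, v̄ = (0.48+0.47)/2 = 0.475 → q = 1.6×0.385×0.475 = 0.2926 m³/s
Panel 2-3: Δb = 6.2 m, d̄ = (0.53+1.11)/2 = 0.82, v̄ = (0.47+0.95)/2 = 0.71 → q = 6.2×0.82×0.71 = 3.610 m³/s
Panel 3-4: Δb = 2.6 m, d̄ = (1.11+0.90)/2 = 1.005, v̄ = (0.95+0.77)/2 = 0.86 → q = 2.6×1.005×0.86 = 2.247 m³/s
Panel 4-5: Δb = 1.7 m, d̄ = (0.90+1.05)/2 = 0.975, v̄ = (0.77+0.83)/2 = 0.8 → q = 1.7×0.975×0.8 = 1.326 m³/s
Panel 5-6: Δb = 4.7 m, d̄ = (1.05+0.87)/2 = 0.96, v̄ = (0.83+0.66)/2 = 0.745 → q = 4.7×0.96×0.745 = 3.361 m³/s
Panel 6-7: Δb = 5.7 m, d̄ = (0.87+0.23)/2 = 0.55, v̄ = (0.66+0.41)/2 = 0.535 → q = 5.7×0.55×0.535 = 1.677 m³/s
Q = Σ q = 12.51 m³/s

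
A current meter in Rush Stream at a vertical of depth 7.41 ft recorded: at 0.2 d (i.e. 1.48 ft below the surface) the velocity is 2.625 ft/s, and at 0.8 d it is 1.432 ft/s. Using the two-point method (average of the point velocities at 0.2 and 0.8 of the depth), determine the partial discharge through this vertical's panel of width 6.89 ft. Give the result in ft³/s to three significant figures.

v̄ = (2.625 + 1.432) / 2 = 2.029 ft/s
q = v̄ × d × w = 2.029 × 7.41 × 6.89 = 103.6 ft³/s

104 ft³/s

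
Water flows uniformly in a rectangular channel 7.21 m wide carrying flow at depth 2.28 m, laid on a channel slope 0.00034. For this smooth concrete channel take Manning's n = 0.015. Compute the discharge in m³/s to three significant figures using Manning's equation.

25.2 m³/s

A = b·y = 7.21 × 2.28 = 16.44 m²
P = b + 2y = 7.21 + 2×2.28 = 11.77 m
R = A/P = 16.44/11.77 = 1.397 m
Q = (1/n)·A·R^(2/3)·S^(1/2) = (1/0.015) × 16.44 × 1.397^(2/3) × 0.00034^(1/2) = 25.25 m³/s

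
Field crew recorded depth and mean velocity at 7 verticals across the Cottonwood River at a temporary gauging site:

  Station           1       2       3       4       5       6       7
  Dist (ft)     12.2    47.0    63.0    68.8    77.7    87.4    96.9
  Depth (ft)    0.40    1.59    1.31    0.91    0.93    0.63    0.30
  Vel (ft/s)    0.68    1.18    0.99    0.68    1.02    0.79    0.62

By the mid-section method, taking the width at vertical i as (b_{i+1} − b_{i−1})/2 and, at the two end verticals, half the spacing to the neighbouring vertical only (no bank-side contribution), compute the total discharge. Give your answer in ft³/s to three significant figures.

85.6 ft³/s

w_1 = (47.0 − 12.2)/2 = 17.4 ft; q_1 = 0.68 × 0.40 × 17.4 = 4.733 ft³/s
w_2 = (63.0 − 12.2)/2 = 25.4 ft; q_2 = 1.18 × 1.59 × 25.4 = 47.66 ft³/s
w_3 = (68.8 − 47.0)/2 = 10.9 ft; q_3 = 0.99 × 1.31 × 10.9 = 14.14 ft³/s
w_4 = (77.7 − 63.0)/2 = 7.35 ft; q_4 = 0.68 × 0.91 × 7.35 = 4.548 ft³/s
w_5 = (87.4 − 68.8)/2 = 9.3 ft; q_5 = 1.02 × 0.93 × 9.3 = 8.822 ft³/s
w_6 = (96.9 − 77.7)/2 = 9.6 ft; q_6 = 0.79 × 0.63 × 9.6 = 4.778 ft³/s
w_7 = (96.9 − 87.4)/2 = 4.75 ft; q_7 = 0.62 × 0.30 × 4.75 = 0.8835 ft³/s
Q = Σ qᵢ = 85.56 ft³/s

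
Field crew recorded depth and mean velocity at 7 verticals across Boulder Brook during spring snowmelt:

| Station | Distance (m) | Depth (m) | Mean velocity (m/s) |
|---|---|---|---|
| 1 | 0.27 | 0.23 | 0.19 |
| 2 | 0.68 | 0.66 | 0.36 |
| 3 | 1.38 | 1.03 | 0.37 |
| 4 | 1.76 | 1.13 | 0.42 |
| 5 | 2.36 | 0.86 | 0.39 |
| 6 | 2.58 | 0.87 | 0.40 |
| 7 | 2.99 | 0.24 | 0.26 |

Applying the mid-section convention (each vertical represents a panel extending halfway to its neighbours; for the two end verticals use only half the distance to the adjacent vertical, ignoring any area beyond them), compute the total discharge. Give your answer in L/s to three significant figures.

w_1 = (0.68 − 0.27)/2 = 0.205 m; q_1 = 0.19 × 0.23 × 0.205 = 0.008959 m³/s
w_2 = (1.38 − 0.27)/2 = 0.555 m; q_2 = 0.36 × 0.66 × 0.555 = 0.1319 m³/s
w_3 = (1.76 − 0.68)/2 = 0.54 m; q_3 = 0.37 × 1.03 × 0.54 = 0.2058 m³/s
w_4 = (2.36 − 1.38)/2 = 0.49 m; q_4 = 0.42 × 1.13 × 0.49 = 0.2326 m³/s
w_5 = (2.58 − 1.76)/2 = 0.41 m; q_5 = 0.39 × 0.86 × 0.41 = 0.1375 m³/s
w_6 = (2.99 − 2.36)/2 = 0.315 m; q_6 = 0.40 × 0.87 × 0.315 = 0.1096 m³/s
w_7 = (2.99 − 2.58)/2 = 0.205 m; q_7 = 0.26 × 0.24 × 0.205 = 0.01279 m³/s
Q = Σ qᵢ = 0.8391 m³/s
= 0.8391 × 1000 = 839.1 L/s

839 L/s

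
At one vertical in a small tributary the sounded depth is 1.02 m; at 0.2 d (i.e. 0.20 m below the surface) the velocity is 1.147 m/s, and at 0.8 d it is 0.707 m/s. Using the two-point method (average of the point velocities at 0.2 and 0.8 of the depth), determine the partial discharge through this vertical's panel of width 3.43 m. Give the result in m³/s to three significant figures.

v̄ = (1.147 + 0.707) / 2 = 0.9270 m/s
q = v̄ × d × w = 0.9270 × 1.02 × 3.43 = 3.243 m³/s

3.24 m³/s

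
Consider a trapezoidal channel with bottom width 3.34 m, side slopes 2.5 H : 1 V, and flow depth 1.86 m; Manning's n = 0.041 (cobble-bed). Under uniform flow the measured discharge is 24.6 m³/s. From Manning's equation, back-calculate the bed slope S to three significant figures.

A = (b + z·y)·y = (3.34 + 2.5×1.86)×1.86 = 14.86 m²
P = b + 2y√(1+z²) = 3.34 + 2×1.86×√(1+2.5²) = 13.36 m
R = A/P = 14.86/13.36 = 1.113 m
S = (Q·n / (1·A·R^(2/3)))² = (24.6×0.041 / (1×14.86×1.074))² = 0.003995

0.00399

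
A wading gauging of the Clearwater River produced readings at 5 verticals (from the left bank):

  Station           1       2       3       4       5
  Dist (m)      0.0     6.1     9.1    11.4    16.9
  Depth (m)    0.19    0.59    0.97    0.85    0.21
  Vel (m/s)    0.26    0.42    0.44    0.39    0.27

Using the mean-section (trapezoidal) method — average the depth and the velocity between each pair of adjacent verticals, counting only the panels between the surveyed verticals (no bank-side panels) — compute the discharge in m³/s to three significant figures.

3.65 m³/s

Panel 1-2: Δb = 6.1 m, d̄ = (0.19+0.59)/2 = 0.39, v̄ = (0.26+0.42)/2 = 0.34 → q = 6.1×0.39×0.34 = 0.8089 m³/s
Panel 2-3: Δb = 3 m, d̄ = (0.59+0.97)/2 = 0.78, v̄ = (0.42+0.44)/2 = 0.43 → q = 3×0.78×0.43 = 1.006 m³/s
Panel 3-4: Δb = 2.3 m, d̄ = (0.97+0.85)/2 = 0.91, v̄ = (0.44+0.39)/2 = 0.415 → q = 2.3×0.91×0.415 = 0.8686 m³/s
Panel 4-5: Δb = 5.5 m, d̄ = (0.85+0.21)/2 = 0.53, v̄ = (0.39+0.27)/2 = 0.33 → q = 5.5×0.53×0.33 = 0.9620 m³/s
Q = Σ q = 3.646 m³/s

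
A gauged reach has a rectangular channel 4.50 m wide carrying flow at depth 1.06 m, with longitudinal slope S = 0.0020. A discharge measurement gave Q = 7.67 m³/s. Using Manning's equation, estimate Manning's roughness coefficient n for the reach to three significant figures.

A = b·y = 4.50 × 1.06 = 4.770 m²
P = b + 2y = 4.50 + 2×1.06 = 6.620 m
R = A/P = 4.770/6.620 = 0.7205 m
n = (1/Q)·A·R^(2/3)·S^(1/2) = (1/7.67) × 4.770 × 0.8037 × 0.04472 = 0.02235

0.0224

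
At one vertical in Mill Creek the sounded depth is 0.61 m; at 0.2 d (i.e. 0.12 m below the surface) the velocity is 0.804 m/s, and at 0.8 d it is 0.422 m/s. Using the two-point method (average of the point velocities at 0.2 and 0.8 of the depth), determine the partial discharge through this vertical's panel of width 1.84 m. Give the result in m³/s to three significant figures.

v̄ = (0.804 + 0.422) / 2 = 0.6130 m/s
q = v̄ × d × w = 0.6130 × 0.61 × 1.84 = 0.6880 m³/s

0.688 m³/s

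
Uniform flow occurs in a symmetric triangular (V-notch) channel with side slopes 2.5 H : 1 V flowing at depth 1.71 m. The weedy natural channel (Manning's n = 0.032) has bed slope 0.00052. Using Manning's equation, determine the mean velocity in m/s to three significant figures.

A = z·y² = 2.5×1.71² = 7.310 m²
P = 2y√(1+z²) = 2×1.71×√(1+2.5²) = 9.209 m
R = A/P = 7.310/9.209 = 0.7938 m
Q = (1/n)·A·R^(2/3)·S^(1/2) = (1/0.032) × 7.310 × 0.7938^(2/3) × 0.00052^(1/2) = 4.466 m³/s
V = Q/A = 4.466/7.310 = 0.6110 m/s

0.611 m/s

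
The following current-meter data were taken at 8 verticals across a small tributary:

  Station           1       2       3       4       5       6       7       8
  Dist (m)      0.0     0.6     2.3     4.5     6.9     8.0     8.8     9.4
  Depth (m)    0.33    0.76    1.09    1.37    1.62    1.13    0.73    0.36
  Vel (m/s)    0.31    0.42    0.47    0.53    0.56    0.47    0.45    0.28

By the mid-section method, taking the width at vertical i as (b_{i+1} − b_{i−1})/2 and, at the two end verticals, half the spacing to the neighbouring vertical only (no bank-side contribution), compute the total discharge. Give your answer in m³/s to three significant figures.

5.42 m³/s

w_1 = (0.6 − 0.0)/2 = 0.3 m; q_1 = 0.31 × 0.33 × 0.3 = 0.03069 m³/s
w_2 = (2.3 − 0.0)/2 = 1.15 m; q_2 = 0.42 × 0.76 × 1.15 = 0.3671 m³/s
w_3 = (4.5 − 0.6)/2 = 1.95 m; q_3 = 0.47 × 1.09 × 1.95 = 0.9990 m³/s
w_4 = (6.9 − 2.3)/2 = 2.3 m; q_4 = 0.53 × 1.37 × 2.3 = 1.670 m³/s
w_5 = (8.0 − 4.5)/2 = 1.75 m; q_5 = 0.56 × 1.62 × 1.75 = 1.588 m³/s
w_6 = (8.8 − 6.9)/2 = 0.95 m; q_6 = 0.47 × 1.13 × 0.95 = 0.5045 m³/s
w_7 = (9.4 − 8.0)/2 = 0.7 m; q_7 = 0.45 × 0.73 × 0.7 = 0.2300 m³/s
w_8 = (9.4 − 8.8)/2 = 0.3 m; q_8 = 0.28 × 0.36 × 0.3 = 0.03024 m³/s
Q = Σ qᵢ = 5.419 m³/s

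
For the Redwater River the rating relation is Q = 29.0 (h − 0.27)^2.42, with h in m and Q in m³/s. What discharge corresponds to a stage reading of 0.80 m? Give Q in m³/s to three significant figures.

Q = 29.0 × (0.80 − 0.27)^2.42 = 29.0 × 0.53^2.42 = 6.239 m³/s

6.24 m³/s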